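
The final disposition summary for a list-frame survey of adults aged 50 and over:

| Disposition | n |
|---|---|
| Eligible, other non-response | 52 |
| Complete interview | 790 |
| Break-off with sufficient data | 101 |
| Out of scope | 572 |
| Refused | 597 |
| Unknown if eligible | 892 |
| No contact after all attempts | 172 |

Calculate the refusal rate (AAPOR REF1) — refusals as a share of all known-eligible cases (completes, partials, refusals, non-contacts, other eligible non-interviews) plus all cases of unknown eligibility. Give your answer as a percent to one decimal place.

Numerator: 597
Base: 790 + 101 + 597 + 172 + 52 + 892 = 2604
REF1 = 597 / 2604 = 0.2293

22.9%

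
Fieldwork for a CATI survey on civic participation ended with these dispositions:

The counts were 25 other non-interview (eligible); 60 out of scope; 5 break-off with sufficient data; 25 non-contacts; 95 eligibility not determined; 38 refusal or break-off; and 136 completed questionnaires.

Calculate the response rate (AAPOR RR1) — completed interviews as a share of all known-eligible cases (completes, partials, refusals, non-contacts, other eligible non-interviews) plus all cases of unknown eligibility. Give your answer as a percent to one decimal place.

42.0%

Num: 136
Base: 136 + 5 + 38 + 25 + 25 + 95 = 324
RR1 = 136 / 324 = 0.4198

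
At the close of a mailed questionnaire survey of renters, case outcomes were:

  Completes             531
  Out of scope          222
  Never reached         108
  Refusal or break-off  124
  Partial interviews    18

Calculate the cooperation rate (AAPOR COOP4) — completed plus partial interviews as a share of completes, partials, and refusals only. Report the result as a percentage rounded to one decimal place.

81.6%

Numerator → 531 + 18 = 549
Denom → 531 + 18 + 124 = 673
COOP4 = 549 / 673 = 0.8158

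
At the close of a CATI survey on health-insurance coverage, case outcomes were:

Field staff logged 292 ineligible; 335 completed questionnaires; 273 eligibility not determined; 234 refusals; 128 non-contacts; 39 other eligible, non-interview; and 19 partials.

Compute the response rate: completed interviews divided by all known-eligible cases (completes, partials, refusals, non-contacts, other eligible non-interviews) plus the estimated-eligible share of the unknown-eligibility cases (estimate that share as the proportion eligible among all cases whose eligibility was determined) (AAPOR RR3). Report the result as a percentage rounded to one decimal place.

35.2%

Top = 335
Eligible (known) = 335 + 19 + 234 + 128 + 39 = 755
e = 755 / (755 + 292) = 755 / 1047 = 0.7211
e × U = 0.7211 × 273 = 196.86
Denom = 755 + 196.86 = 951.86
RR3 = 335 / 951.86 = 0.3519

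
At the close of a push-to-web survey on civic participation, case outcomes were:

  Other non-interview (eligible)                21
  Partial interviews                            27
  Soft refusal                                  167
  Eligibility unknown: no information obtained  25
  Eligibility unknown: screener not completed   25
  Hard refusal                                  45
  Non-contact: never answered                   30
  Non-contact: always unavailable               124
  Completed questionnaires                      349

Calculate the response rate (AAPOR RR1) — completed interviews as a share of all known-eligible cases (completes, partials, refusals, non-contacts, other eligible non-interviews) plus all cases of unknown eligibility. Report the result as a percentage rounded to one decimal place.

42.9%

Refused = 45 + 167 = 212
Never reached = 30 + 124 = 154
Undetermined eligibility = 25 + 25 = 50
Top = 349
Denominator = 349 + 27 + 212 + 154 + 21 + 50 = 813
RR1 = 349 / 813 = 0.4293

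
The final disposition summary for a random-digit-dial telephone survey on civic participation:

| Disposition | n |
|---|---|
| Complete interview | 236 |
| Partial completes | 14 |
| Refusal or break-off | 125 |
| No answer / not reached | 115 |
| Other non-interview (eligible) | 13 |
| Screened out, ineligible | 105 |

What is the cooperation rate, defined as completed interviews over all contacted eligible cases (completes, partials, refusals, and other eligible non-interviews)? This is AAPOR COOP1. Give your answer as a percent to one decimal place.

60.8%

Num: 236
Base: 236 + 14 + 125 + 13 = 388
COOP1 = 236 / 388 = 0.6082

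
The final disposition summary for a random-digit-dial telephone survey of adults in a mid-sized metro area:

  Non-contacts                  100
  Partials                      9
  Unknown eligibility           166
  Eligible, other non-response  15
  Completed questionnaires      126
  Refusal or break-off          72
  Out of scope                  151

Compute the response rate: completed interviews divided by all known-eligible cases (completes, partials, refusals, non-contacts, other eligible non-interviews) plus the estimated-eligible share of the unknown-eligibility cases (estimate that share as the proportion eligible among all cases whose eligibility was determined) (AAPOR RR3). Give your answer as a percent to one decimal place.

Num = 126
Determined eligible = 126 + 9 + 72 + 100 + 15 = 322
e = 322 / (322 + 151) = 322 / 473 = 0.6808
Eligible share of unknowns = 0.6808 × 166 = 113.01
Denominator = 322 + 113.01 = 435.01
RR3 = 126 / 435.01 = 0.2896

29.0%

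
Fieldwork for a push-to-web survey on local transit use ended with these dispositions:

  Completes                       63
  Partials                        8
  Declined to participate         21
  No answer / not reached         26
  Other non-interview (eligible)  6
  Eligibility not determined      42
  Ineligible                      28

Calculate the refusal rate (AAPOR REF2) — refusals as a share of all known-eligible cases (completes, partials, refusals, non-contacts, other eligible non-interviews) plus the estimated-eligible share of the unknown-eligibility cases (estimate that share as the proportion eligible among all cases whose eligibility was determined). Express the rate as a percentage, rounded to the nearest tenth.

13.3%

Num: 21
Known eligible: 63 + 8 + 21 + 26 + 6 = 124
e = 124 / (124 + 28) = 124 / 152 = 0.8158
Estimated eligible among unknowns: 0.8158 × 42 = 34.26
Base: 124 + 34.26 = 158.26
REF2 = 21 / 158.26 = 0.1327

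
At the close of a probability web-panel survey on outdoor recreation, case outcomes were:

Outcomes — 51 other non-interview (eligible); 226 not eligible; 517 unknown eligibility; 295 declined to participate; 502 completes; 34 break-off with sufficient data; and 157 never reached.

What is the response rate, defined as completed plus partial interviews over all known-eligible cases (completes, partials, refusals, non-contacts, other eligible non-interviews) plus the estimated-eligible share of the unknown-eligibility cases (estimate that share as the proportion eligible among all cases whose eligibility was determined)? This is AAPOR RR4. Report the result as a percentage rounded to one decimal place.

36.6%

Num → 502 + 34 = 536
Determined eligible → 502 + 34 + 295 + 157 + 51 = 1039
e = 1039 / (1039 + 226) = 1039 / 1265 = 0.8213
e × U → 0.8213 × 517 = 424.61
Base → 1039 + 424.61 = 1463.61
RR4 = 536 / 1463.61 = 0.3662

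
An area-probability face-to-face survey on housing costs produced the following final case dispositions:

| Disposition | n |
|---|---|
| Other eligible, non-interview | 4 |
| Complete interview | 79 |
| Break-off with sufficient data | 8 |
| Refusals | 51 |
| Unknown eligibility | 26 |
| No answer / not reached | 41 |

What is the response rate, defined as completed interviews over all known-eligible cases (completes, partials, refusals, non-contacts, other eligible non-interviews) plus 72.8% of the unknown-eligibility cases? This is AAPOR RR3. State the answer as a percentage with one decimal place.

39.1%

Num → 79
Determined eligible → 79 + 8 + 51 + 41 + 4 = 183
e × U → 0.7280 × 26 = 18.93
Base → 183 + 18.93 = 201.93
RR3 = 79 / 201.93 = 0.3912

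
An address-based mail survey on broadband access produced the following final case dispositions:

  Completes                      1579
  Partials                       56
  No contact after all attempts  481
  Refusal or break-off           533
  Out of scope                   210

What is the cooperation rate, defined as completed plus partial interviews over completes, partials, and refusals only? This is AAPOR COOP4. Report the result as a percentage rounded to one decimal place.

75.4%

Top: 1579 + 56 = 1635
Denom: 1579 + 56 + 533 = 2168
COOP4 = 1635 / 2168 = 0.7542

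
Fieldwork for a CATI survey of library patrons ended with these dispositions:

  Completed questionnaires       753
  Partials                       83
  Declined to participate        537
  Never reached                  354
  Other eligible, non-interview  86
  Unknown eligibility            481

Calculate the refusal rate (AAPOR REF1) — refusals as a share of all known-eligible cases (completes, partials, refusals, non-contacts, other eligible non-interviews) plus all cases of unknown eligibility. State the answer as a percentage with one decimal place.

Num = 537
Base = 753 + 83 + 537 + 354 + 86 + 481 = 2294
REF1 = 537 / 2294 = 0.2341

23.4%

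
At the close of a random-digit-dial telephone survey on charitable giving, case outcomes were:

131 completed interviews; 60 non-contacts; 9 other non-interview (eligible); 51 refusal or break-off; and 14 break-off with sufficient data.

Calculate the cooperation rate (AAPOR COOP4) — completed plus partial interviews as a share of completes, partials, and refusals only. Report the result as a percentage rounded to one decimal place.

74.0%

Numerator: 131 + 14 = 145
Denom: 131 + 14 + 51 = 196
COOP4 = 145 / 196 = 0.7398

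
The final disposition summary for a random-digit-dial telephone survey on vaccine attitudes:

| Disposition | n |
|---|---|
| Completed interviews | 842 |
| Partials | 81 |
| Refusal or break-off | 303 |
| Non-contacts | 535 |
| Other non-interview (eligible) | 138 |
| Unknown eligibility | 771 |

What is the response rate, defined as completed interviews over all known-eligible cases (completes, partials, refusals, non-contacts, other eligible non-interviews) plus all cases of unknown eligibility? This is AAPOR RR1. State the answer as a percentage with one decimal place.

Top: 842
Base: 842 + 81 + 303 + 535 + 138 + 771 = 2670
RR1 = 842 / 2670 = 0.3154

31.5%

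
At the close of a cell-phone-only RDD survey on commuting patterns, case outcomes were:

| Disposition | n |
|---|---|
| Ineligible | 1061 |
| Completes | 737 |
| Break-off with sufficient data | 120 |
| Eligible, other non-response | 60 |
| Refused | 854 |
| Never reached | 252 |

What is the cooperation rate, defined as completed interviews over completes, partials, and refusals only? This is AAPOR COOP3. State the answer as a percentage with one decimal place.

43.1%

Num: 737
Denominator: 737 + 120 + 854 = 1711
COOP3 = 737 / 1711 = 0.4307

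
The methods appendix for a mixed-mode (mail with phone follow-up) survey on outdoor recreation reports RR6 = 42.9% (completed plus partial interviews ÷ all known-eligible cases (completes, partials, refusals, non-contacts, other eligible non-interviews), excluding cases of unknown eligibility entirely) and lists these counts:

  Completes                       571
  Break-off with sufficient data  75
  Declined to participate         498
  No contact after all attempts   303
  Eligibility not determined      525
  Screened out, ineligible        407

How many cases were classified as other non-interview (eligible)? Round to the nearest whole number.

59

Numerator: 571 + 75 = 646
RR6 = 646 / D = 0.429
D = 646 / 0.429 = 1505.8
Remaining denominator categories sum to 1447
other non-interview (eligible) = 1505.8 − 1447 ≈ 59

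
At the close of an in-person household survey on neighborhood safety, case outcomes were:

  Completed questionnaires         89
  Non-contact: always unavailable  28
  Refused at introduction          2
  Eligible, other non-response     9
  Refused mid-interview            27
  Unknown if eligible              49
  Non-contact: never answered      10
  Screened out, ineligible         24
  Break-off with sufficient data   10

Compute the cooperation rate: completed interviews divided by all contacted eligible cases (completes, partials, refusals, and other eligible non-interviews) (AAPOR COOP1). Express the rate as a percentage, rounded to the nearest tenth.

Refused = 2 + 27 = 29
No answer / not reached = 10 + 28 = 38
Top: 89
Base: 89 + 10 + 29 + 9 = 137
COOP1 = 89 / 137 = 0.6496

65.0%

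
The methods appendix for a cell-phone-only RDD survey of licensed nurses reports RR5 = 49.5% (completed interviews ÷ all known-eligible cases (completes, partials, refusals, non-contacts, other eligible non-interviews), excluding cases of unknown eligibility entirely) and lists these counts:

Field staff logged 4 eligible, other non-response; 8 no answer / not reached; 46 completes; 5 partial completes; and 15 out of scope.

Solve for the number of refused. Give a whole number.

30

RR5 = 46 / D = 0.495
D = 46 / 0.495 = 92.9
Other denominator terms total 63
refused = 92.9 − 63 ≈ 30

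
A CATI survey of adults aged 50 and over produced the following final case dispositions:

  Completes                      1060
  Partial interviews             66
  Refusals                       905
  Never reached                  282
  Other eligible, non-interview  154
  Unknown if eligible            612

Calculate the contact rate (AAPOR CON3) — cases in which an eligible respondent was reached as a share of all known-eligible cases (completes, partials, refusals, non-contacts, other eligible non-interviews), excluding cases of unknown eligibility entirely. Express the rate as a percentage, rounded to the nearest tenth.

88.6%

Numerator → 1060 + 66 + 905 + 154 = 2185
Denominator → 1060 + 66 + 905 + 282 + 154 = 2467
CON3 = 2185 / 2467 = 0.8857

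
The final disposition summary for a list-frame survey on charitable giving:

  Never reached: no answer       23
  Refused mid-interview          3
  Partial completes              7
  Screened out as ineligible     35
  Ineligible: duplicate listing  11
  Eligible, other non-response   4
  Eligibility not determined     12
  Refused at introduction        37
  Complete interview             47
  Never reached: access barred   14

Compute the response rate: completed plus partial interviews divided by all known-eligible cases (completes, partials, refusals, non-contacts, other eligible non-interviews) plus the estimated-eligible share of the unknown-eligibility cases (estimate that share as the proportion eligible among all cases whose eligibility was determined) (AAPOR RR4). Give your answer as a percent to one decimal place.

Refused = 37 + 3 = 40
Non-contacts = 23 + 14 = 37
Ineligible = 35 + 11 = 46
Num = 47 + 7 = 54
Known eligible = 47 + 7 + 40 + 37 + 4 = 135
e = 135 / (135 + 46) = 135 / 181 = 0.7459
Eligible share of unknowns = 0.7459 × 12 = 8.95
Base = 135 + 8.95 = 143.95
RR4 = 54 / 143.95 = 0.3751

37.5%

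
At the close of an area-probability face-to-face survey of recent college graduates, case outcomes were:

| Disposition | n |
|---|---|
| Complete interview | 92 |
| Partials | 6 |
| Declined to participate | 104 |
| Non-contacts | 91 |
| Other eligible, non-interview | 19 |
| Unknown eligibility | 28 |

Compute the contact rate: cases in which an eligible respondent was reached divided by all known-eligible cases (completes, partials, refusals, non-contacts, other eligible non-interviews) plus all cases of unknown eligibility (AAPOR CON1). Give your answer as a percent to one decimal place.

Numerator → 92 + 6 + 104 + 19 = 221
Denom → 92 + 6 + 104 + 91 + 19 + 28 = 340
CON1 = 221 / 340 = 0.6500

65.0%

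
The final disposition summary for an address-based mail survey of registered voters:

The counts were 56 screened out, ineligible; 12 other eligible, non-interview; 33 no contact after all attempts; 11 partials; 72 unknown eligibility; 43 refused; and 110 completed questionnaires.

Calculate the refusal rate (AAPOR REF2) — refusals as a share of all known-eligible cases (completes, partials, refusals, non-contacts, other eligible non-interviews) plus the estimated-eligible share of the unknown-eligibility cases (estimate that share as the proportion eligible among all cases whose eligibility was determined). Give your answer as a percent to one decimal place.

16.2%

Numerator: 43
Eligible (known): 110 + 11 + 43 + 33 + 12 = 209
e = 209 / (209 + 56) = 209 / 265 = 0.7887
e × U: 0.7887 × 72 = 56.79
Denominator: 209 + 56.79 = 265.79
REF2 = 43 / 265.79 = 0.1618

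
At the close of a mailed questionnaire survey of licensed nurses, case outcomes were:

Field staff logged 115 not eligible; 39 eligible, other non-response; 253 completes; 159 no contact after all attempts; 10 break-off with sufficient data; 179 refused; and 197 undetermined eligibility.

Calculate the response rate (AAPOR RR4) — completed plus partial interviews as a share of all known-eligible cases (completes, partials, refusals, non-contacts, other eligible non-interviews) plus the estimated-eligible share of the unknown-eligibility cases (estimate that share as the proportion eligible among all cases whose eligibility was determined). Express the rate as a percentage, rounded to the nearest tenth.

32.6%

Num → 253 + 10 = 263
Eligible (known) → 253 + 10 + 179 + 159 + 39 = 640
e = 640 / (640 + 115) = 640 / 755 = 0.8477
Eligible share of unknowns → 0.8477 × 197 = 167.00
Base → 640 + 167.00 = 807.00
RR4 = 263 / 807.00 = 0.3259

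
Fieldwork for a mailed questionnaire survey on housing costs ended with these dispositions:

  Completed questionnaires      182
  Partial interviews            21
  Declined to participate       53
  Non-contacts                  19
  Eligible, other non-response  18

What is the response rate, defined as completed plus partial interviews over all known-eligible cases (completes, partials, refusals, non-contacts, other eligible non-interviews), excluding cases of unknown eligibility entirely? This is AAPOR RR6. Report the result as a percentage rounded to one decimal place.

69.3%

Num: 182 + 21 = 203
Denominator: 182 + 21 + 53 + 19 + 18 = 293
RR6 = 203 / 293 = 0.6928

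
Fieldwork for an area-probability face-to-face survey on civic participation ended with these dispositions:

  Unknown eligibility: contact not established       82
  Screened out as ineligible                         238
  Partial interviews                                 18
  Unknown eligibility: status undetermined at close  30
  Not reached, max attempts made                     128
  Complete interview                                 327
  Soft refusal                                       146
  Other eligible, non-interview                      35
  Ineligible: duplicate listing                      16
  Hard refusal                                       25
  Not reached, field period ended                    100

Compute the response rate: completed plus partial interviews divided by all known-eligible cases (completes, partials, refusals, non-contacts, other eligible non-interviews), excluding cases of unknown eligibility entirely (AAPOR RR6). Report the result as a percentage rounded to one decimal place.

Refused = 25 + 146 = 171
No answer / not reached = 100 + 128 = 228
Undetermined eligibility = 82 + 30 = 112
Screened out, ineligible = 238 + 16 = 254
Numerator: 327 + 18 = 345
Denominator: 327 + 18 + 171 + 228 + 35 = 779
RR6 = 345 / 779 = 0.4429

44.3%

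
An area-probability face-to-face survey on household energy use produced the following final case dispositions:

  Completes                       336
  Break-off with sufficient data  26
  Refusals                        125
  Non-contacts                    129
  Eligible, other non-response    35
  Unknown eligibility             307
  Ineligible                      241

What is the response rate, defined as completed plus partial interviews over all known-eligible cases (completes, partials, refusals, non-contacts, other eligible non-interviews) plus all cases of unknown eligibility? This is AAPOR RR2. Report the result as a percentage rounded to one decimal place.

37.8%

Num: 336 + 26 = 362
Base: 336 + 26 + 125 + 129 + 35 + 307 = 958
RR2 = 362 / 958 = 0.3779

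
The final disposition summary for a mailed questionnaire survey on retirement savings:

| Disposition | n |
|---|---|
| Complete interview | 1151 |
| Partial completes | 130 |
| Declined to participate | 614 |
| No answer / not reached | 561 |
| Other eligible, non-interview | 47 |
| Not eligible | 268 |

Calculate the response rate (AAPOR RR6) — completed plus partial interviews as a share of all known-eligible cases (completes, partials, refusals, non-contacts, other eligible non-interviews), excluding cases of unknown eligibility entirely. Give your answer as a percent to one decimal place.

Top = 1151 + 130 = 1281
Denominator = 1151 + 130 + 614 + 561 + 47 = 2503
RR6 = 1281 / 2503 = 0.5118

51.2%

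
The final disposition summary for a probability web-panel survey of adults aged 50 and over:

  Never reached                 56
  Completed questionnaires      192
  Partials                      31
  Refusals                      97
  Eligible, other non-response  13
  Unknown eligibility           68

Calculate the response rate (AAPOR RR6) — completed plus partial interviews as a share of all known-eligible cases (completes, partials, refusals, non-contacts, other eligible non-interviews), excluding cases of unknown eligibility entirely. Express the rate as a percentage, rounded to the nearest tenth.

Num = 192 + 31 = 223
Denom = 192 + 31 + 97 + 56 + 13 = 389
RR6 = 223 / 389 = 0.5733

57.3%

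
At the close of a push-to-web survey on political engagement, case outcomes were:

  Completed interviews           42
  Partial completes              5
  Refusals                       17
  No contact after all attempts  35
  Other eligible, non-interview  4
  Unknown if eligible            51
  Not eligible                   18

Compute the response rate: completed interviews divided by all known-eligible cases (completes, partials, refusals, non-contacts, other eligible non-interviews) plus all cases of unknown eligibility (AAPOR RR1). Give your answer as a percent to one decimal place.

27.3%

Numerator = 42
Denom = 42 + 5 + 17 + 35 + 4 + 51 = 154
RR1 = 42 / 154 = 0.2727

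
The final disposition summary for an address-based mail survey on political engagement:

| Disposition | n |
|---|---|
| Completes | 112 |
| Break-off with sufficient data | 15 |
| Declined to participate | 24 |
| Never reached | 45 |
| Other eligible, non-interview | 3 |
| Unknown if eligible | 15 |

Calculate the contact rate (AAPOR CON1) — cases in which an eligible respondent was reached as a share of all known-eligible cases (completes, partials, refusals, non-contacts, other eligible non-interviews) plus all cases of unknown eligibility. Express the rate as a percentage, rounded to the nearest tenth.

72.0%

Numerator → 112 + 15 + 24 + 3 = 154
Denom → 112 + 15 + 24 + 45 + 3 + 15 = 214
CON1 = 154 / 214 = 0.7196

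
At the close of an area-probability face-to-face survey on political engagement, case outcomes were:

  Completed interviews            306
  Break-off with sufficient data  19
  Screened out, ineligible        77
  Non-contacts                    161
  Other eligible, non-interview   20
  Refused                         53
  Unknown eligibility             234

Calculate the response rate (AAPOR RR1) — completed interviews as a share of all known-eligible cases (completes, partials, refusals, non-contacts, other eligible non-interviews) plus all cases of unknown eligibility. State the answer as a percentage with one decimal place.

38.6%

Top → 306
Denom → 306 + 19 + 53 + 161 + 20 + 234 = 793
RR1 = 306 / 793 = 0.3859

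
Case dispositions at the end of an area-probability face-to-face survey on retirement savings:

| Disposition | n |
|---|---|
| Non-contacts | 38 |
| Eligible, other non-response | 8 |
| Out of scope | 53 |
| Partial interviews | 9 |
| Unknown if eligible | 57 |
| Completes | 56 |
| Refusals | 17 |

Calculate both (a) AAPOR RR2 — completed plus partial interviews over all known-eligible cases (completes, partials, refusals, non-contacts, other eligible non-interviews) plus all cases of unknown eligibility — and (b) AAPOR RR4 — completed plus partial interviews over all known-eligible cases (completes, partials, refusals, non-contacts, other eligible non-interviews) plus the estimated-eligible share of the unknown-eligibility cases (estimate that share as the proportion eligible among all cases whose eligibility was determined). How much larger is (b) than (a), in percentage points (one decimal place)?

Numerator = 56 + 9 = 65
Base = 56 + 9 + 17 + 38 + 8 + 57 = 185
RR2 = 65 / 185 = 0.3514
Known eligible = 56 + 9 + 17 + 38 + 8 = 128
e = 128 / (128 + 53) = 128 / 181 = 0.7072
Eligible share of unknowns = 0.7072 × 57 = 40.31
Base = 128 + 40.31 = 168.31
RR4 = 65 / 168.31 = 0.3862
Difference = 38.62 − 35.14 = 3.48 percentage points

3.5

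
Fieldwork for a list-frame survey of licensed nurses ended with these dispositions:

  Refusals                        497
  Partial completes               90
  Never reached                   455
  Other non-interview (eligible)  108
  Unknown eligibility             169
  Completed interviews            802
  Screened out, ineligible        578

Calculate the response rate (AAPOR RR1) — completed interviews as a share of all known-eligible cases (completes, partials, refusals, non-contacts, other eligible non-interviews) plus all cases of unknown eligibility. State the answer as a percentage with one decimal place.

Num = 802
Denominator = 802 + 90 + 497 + 455 + 108 + 169 = 2121
RR1 = 802 / 2121 = 0.3781

37.8%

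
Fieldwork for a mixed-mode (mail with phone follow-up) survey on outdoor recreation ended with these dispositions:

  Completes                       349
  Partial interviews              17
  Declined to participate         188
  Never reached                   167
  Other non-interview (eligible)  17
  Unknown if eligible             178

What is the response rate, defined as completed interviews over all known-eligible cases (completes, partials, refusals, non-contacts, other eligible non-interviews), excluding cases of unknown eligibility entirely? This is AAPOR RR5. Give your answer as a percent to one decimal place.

Numerator: 349
Denom: 349 + 17 + 188 + 167 + 17 = 738
RR5 = 349 / 738 = 0.4729

47.3%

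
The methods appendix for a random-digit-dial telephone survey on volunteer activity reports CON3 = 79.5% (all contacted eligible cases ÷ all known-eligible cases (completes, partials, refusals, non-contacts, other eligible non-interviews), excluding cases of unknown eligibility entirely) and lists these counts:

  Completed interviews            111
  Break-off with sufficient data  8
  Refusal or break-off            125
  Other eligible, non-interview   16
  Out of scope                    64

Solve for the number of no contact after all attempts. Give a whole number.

67

Top: 111 + 8 + 125 + 16 = 260
CON3 = 260 / D = 0.795
D = 260 / 0.795 = 327.0
Other denominator terms total 260
no contact after all attempts = 327.0 − 260 ≈ 67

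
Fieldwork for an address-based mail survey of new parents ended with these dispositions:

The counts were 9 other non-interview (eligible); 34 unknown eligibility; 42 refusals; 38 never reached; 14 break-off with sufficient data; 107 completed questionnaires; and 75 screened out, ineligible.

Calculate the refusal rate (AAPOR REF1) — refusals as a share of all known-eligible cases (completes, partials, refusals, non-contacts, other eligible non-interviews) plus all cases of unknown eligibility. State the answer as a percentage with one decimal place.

17.2%

Num: 42
Base: 107 + 14 + 42 + 38 + 9 + 34 = 244
REF1 = 42 / 244 = 0.1721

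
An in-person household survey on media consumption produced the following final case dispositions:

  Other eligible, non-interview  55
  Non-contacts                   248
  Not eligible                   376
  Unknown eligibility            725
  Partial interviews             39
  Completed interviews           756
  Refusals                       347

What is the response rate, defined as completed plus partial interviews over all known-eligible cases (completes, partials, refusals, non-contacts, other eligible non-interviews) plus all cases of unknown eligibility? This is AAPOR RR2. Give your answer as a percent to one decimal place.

36.6%

Num → 756 + 39 = 795
Base → 756 + 39 + 347 + 248 + 55 + 725 = 2170
RR2 = 795 / 2170 = 0.3664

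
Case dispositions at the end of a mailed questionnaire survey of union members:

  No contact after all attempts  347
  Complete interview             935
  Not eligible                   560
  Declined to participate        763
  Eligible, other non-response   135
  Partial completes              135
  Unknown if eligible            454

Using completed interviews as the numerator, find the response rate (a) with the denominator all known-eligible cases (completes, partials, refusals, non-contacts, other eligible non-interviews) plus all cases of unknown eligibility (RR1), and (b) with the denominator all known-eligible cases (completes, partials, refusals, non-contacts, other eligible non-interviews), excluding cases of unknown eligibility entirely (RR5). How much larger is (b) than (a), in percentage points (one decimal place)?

Num: 935
Denom: 935 + 135 + 763 + 347 + 135 + 454 = 2769
RR1 = 935 / 2769 = 0.3377
Denom: 935 + 135 + 763 + 347 + 135 = 2315
RR5 = 935 / 2315 = 0.4039
Difference = 40.39 − 33.77 = 6.62 percentage points

6.6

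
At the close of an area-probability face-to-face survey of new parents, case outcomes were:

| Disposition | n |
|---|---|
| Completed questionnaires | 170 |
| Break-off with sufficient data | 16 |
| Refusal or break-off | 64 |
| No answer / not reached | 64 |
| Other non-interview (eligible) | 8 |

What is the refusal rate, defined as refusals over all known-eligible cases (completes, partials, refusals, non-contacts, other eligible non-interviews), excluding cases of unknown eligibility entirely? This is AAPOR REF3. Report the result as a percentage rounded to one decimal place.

Num → 64
Base → 170 + 16 + 64 + 64 + 8 = 322
REF3 = 64 / 322 = 0.1988

19.9%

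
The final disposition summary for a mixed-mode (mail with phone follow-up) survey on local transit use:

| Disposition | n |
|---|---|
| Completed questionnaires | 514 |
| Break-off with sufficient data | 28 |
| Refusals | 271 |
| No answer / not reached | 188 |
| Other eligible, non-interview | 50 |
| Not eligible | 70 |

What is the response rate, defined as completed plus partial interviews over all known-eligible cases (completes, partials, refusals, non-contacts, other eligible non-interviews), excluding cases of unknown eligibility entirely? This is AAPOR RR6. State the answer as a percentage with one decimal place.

51.6%

Num → 514 + 28 = 542
Base → 514 + 28 + 271 + 188 + 50 = 1051
RR6 = 542 / 1051 = 0.5157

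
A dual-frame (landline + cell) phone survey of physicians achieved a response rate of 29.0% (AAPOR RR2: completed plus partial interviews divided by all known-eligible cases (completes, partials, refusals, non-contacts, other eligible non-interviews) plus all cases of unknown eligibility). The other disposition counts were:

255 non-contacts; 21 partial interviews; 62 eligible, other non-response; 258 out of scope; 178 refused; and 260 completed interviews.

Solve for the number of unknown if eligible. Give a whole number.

193

Numerator: 260 + 21 = 281
RR2 = 281 / D = 0.290
D = 281 / 0.290 = 969.0
Other denominator terms total 776
unknown if eligible = 969.0 − 776 ≈ 193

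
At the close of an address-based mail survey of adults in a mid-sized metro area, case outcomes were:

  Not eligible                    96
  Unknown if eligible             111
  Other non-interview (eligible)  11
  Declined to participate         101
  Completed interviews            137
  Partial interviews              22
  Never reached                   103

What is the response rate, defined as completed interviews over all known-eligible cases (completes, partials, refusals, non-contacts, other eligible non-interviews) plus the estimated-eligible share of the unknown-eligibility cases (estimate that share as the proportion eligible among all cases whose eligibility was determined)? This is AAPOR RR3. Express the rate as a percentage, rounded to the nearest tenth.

Num = 137
Eligible (known) = 137 + 22 + 101 + 103 + 11 = 374
e = 374 / (374 + 96) = 374 / 470 = 0.7957
Eligible share of unknowns = 0.7957 × 111 = 88.32
Denominator = 374 + 88.32 = 462.32
RR3 = 137 / 462.32 = 0.2963

29.6%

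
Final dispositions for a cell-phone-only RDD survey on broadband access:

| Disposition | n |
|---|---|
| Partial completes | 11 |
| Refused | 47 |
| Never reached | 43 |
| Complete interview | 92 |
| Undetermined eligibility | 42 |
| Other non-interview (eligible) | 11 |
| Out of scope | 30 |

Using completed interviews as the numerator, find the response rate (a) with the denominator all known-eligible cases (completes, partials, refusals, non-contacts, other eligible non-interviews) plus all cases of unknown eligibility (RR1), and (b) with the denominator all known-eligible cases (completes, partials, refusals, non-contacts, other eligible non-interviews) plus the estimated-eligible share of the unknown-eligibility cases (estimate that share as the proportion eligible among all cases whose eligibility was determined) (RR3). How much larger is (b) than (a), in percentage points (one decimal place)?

0.8

Num: 92
Base: 92 + 11 + 47 + 43 + 11 + 42 = 246
RR1 = 92 / 246 = 0.3740
Known eligible: 92 + 11 + 47 + 43 + 11 = 204
e = 204 / (204 + 30) = 204 / 234 = 0.8718
e × U: 0.8718 × 42 = 36.62
Base: 204 + 36.62 = 240.62
RR3 = 92 / 240.62 = 0.3823
Difference = 38.23 − 37.40 = 0.83 percentage points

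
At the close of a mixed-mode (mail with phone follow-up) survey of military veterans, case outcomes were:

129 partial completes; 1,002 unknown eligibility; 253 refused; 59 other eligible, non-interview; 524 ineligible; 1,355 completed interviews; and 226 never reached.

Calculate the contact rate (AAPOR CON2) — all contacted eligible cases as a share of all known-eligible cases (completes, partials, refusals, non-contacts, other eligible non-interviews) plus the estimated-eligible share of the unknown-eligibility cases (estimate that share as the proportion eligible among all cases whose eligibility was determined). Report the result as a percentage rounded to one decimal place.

Num: 1355 + 129 + 253 + 59 = 1796
Known eligible: 1355 + 129 + 253 + 226 + 59 = 2022
e = 2022 / (2022 + 524) = 2022 / 2546 = 0.7942
Eligible share of unknowns: 0.7942 × 1002 = 795.79
Denominator: 2022 + 795.79 = 2817.79
CON2 = 1796 / 2817.79 = 0.6374

63.7%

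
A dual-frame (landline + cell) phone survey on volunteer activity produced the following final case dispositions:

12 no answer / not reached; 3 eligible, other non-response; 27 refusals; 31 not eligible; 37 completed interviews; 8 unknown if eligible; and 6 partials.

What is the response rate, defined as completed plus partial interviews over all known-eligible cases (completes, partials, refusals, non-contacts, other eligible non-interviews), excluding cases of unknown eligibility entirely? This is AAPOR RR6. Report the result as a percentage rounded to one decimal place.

Numerator: 37 + 6 = 43
Denom: 37 + 6 + 27 + 12 + 3 = 85
RR6 = 43 / 85 = 0.5059

50.6%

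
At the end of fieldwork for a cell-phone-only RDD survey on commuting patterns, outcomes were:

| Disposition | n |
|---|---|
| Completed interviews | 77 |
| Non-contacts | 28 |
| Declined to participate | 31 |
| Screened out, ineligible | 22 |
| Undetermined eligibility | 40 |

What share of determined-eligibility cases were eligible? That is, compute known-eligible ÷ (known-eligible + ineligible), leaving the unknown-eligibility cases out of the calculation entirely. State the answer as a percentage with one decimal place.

86.1%

Known eligible: 77 + 31 + 28 = 136
e = 136 / (136 + 22) = 136 / 158 = 0.8608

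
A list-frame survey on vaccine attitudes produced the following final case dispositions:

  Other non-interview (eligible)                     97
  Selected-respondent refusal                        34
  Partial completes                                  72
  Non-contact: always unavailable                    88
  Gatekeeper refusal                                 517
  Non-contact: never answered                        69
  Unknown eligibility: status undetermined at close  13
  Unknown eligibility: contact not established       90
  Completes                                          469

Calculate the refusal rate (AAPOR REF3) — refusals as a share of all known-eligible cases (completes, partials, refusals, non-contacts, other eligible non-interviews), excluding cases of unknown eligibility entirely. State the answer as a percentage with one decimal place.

40.9%

Refused = 517 + 34 = 551
Never reached = 69 + 88 = 157
Unknown eligibility = 90 + 13 = 103
Num → 551
Base → 469 + 72 + 551 + 157 + 97 = 1346
REF3 = 551 / 1346 = 0.4094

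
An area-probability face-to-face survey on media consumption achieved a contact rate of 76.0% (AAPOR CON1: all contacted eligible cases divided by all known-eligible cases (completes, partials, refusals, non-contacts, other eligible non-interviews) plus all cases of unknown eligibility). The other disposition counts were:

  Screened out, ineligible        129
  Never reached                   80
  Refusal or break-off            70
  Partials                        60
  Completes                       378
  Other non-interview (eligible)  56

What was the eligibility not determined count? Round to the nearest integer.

Top: 378 + 60 + 70 + 56 = 564
CON1 = 564 / D = 0.760
D = 564 / 0.760 = 742.1
Remaining denominator categories sum to 644
eligibility not determined = 742.1 − 644 ≈ 98

98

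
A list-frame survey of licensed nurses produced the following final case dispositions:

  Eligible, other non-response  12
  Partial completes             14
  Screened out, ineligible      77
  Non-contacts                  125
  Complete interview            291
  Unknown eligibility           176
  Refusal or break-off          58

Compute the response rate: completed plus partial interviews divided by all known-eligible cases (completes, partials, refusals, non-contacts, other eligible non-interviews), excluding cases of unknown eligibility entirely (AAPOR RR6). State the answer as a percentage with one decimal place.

Top = 291 + 14 = 305
Base = 291 + 14 + 58 + 125 + 12 = 500
RR6 = 305 / 500 = 0.6100

61.0%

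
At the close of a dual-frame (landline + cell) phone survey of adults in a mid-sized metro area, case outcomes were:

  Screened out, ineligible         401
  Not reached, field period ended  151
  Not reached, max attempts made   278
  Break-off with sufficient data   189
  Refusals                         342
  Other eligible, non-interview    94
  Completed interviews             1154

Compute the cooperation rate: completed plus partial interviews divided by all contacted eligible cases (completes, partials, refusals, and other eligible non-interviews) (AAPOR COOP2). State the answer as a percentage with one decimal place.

Never reached = 151 + 278 = 429
Top: 1154 + 189 = 1343
Denominator: 1154 + 189 + 342 + 94 = 1779
COOP2 = 1343 / 1779 = 0.7549

75.5%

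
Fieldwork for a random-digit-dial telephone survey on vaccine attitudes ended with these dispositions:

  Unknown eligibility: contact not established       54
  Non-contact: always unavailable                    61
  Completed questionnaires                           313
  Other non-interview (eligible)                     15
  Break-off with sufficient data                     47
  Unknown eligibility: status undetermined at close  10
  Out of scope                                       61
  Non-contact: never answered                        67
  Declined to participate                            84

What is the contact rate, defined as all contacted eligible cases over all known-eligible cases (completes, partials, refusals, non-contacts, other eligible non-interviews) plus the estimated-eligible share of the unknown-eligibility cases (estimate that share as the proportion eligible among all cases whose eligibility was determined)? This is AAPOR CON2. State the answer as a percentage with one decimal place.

71.2%

Never reached = 67 + 61 = 128
Eligibility not determined = 54 + 10 = 64
Num: 313 + 47 + 84 + 15 = 459
Known eligible: 313 + 47 + 84 + 128 + 15 = 587
e = 587 / (587 + 61) = 587 / 648 = 0.9059
Estimated eligible among unknowns: 0.9059 × 64 = 57.98
Denom: 587 + 57.98 = 644.98
CON2 = 459 / 644.98 = 0.7116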